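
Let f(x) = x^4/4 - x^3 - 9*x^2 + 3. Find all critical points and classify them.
f'(x) = x*(x^2 - 3*x - 18)

Solve f'(x) = 0:
  Factor: x^3 - 3*x^2 - 18*x = x*(x - 6)*(x + 3) = 0.
  ⇒ x = -3, 0, 6

f''(x) = 3*x^2 - 6*x - 18
Second-derivative test at each critical point:
  f''(-3) = 27 > 0 → local minimum
  f''(0) = -18 < 0 → local maximum
  f''(6) = 54 > 0 → local minimum

Critical points: x = -3 (local minimum); x = 0 (local maximum); x = 6 (local minimum)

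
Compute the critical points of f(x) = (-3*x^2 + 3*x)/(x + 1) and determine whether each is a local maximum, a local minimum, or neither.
f'(x) = 3*(-x^2 - 2*x + 1)/(x^2 + 2*x + 1)

Solve f'(x) = 0:
  f'(x) = -3*(x^2 + 2*x - 1)/(x + 1)^2; the denominator is positive wherever f is defined, so f'(x) = 0 ⇔ -3*x^2 - 6*x + 3 = 0.
  Factor: -3*x^2 - 6*x + 3 = -3*(x^2 + 2*x - 1); x^2 + 2*x - 1 = 0 has no rational roots; quadratic formula: x = (-2 ± √8)/2.
  ⇒ x = -sqrt(2) - 1 ≈ -2.4142, -1 + sqrt(2) ≈ 0.4142

f''(x) = -12/(x^3 + 3*x^2 + 3*x + 1)
Second-derivative test at each critical point:
  f''(-2.4142) = 4.2426 > 0 → local minimum
  f''(0.4142) = -4.2426 < 0 → local maximum

Critical points: x = -sqrt(2) - 1 ≈ -2.4142 (local minimum); x = -1 + sqrt(2) ≈ 0.4142 (local maximum)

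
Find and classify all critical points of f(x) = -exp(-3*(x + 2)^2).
f'(x) = 6*(x + 2)*exp(-3*(x + 2)^2)

Solve f'(x) = 0:
  f'(x) = (6*x + 12)·exp(-3*(x + 2)^2) and exp(-3*(x + 2)^2) > 0 for every x, so f'(x) = 0 ⇔ 6*x + 12 = 0.
  Factor: 6*x + 12 = 6*(x + 2) = 0.
  ⇒ x = -2

f''(x) = 6*(1 - 6*(x + 2)^2)*exp(-3*(x + 2)^2)
Second-derivative test at each critical point:
  f''(-2) = 6 > 0 → local minimum

Critical points: x = -2 (local minimum)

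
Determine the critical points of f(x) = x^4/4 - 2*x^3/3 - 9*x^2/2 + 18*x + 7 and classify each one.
f'(x) = x^3 - 2*x^2 - 9*x + 18

Solve f'(x) = 0:
  Factor: x^3 - 2*x^2 - 9*x + 18 = (x - 3)*(x - 2)*(x + 3) = 0.
  ⇒ x = -3, 2, 3

f''(x) = 3*x^2 - 4*x - 9
Second-derivative test at each critical point:
  f''(-3) = 30 > 0 → local minimum
  f''(2) = -5 < 0 → local maximum
  f''(3) = 6 > 0 → local minimum

Critical points: x = -3 (local minimum); x = 2 (local maximum); x = 3 (local minimum)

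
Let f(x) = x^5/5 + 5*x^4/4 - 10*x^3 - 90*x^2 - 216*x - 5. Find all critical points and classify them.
f'(x) = x^4 + 5*x^3 - 30*x^2 - 180*x - 216

Solve f'(x) = 0:
  Factor: x^4 + 5*x^3 - 30*x^2 - 180*x - 216 = (x - 6)*(x + 2)*(x + 3)*(x + 6) = 0.
  ⇒ x = -6, -3, -2, 6

f''(x) = 4*x^3 + 15*x^2 - 60*x - 180
Second-derivative test at each critical point:
  f''(-6) = -144 < 0 → local maximum
  f''(-3) = 27 > 0 → local minimum
  f''(-2) = -32 < 0 → local maximum
  f''(6) = 864 > 0 → local minimum

Critical points: x = -6 (local maximum); x = -3 (local minimum); x = -2 (local maximum); x = 6 (local minimum)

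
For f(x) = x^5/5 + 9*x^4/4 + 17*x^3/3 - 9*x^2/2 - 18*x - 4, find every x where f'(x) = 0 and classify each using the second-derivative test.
f'(x) = x^4 + 9*x^3 + 17*x^2 - 9*x - 18

Solve f'(x) = 0:
  Factor: x^4 + 9*x^3 + 17*x^2 - 9*x - 18 = (x - 1)*(x + 1)*(x + 3)*(x + 6) = 0.
  ⇒ x = -6, -3, -1, 1

f''(x) = 4*x^3 + 27*x^2 + 34*x - 9
Second-derivative test at each critical point:
  f''(-6) = -105 < 0 → local maximum
  f''(-3) = 24 > 0 → local minimum
  f''(-1) = -20 < 0 → local maximum
  f''(1) = 56 > 0 → local minimum

Critical points: x = -6 (local maximum); x = -3 (local minimum); x = -1 (local maximum); x = 1 (local minimum)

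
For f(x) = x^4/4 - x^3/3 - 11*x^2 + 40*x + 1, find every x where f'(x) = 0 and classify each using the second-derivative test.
f'(x) = x^3 - x^2 - 22*x + 40

Solve f'(x) = 0:
  Factor: x^3 - x^2 - 22*x + 40 = (x - 4)*(x - 2)*(x + 5) = 0.
  ⇒ x = -5, 2, 4

f''(x) = 3*x^2 - 2*x - 22
Second-derivative test at each critical point:
  f''(-5) = 63 > 0 → local minimum
  f''(2) = -14 < 0 → local maximum
  f''(4) = 18 > 0 → local minimum

Critical points: x = -5 (local minimum); x = 2 (local maximum); x = 4 (local minimum)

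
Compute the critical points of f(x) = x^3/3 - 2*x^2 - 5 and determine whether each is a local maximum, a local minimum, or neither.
f'(x) = x*(x - 4)

Solve f'(x) = 0:
  Factor: x^2 - 4*x = x*(x - 4) = 0.
  ⇒ x = 0, 4

f''(x) = 2*x - 4
Second-derivative test at each critical point:
  f''(0) = -4 < 0 → local maximum
  f''(4) = 4 > 0 → local minimum

Critical points: x = 0 (local maximum); x = 4 (local minimum)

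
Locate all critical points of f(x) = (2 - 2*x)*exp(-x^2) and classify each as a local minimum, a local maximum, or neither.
f'(x) = 2*(2*x*(x - 1) - 1)*exp(-x^2)

Solve f'(x) = 0:
  f'(x) = (4*x^2 - 4*x - 2)·exp(-x^2) and exp(-x^2) > 0 for every x, so f'(x) = 0 ⇔ 4*x^2 - 4*x - 2 = 0.
  Factor: 4*x^2 - 4*x - 2 = 2*(2*x^2 - 2*x - 1); 2*x^2 - 2*x - 1 = 0 has no rational roots; quadratic formula: x = (2 ± √12)/4.
  ⇒ x = 1/2 - sqrt(3)/2 ≈ -0.3660, 1/2 + sqrt(3)/2 ≈ 1.3660

f''(x) = 4*(2*x^2*(1 - x) + 3*x - 1)*exp(-x^2)
Second-derivative test at each critical point:
  f''(-0.3660) = -6.0595 < 0 → local maximum
  f''(1.3660) = 1.0721 > 0 → local minimum

Critical points: x = 1/2 - sqrt(3)/2 ≈ -0.3660 (local maximum); x = 1/2 + sqrt(3)/2 ≈ 1.3660 (local minimum)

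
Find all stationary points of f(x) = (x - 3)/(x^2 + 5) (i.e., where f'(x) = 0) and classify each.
f'(x) = (x^2 - 2*x*(x - 3) + 5)/(x^2 + 5)^2

Solve f'(x) = 0:
  f'(x) = -(x^2 - 6*x - 5)/(x^2 + 5)^2; the denominator is positive wherever f is defined, so f'(x) = 0 ⇔ -x^2 + 6*x + 5 = 0.
  x^2 - 6*x - 5 = 0 has no rational roots; quadratic formula: x = (6 ± √56)/2.
  ⇒ x = 3 - sqrt(14) ≈ -0.7417, 3 + sqrt(14) ≈ 6.7417

f''(x) = 2*(4*x^2*(x - 3) + 3*(1 - x)*(x^2 + 5))/(x^2 + 5)^3
Second-derivative test at each critical point:
  f''(-0.7417) = 0.2429 > 0 → local minimum
  f''(6.7417) = -0.0029 < 0 → local maximum

Critical points: x = 3 - sqrt(14) ≈ -0.7417 (local minimum); x = 3 + sqrt(14) ≈ 6.7417 (local maximum)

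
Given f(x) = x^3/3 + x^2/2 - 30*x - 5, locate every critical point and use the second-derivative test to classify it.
f'(x) = x^2 + x - 30

Solve f'(x) = 0:
  Factor: x^2 + x - 30 = (x - 5)*(x + 6) = 0.
  ⇒ x = -6, 5

f''(x) = 2*x + 1
Second-derivative test at each critical point:
  f''(-6) = -11 < 0 → local maximum
  f''(5) = 11 > 0 → local minimum

Critical points: x = -6 (local maximum); x = 5 (local minimum)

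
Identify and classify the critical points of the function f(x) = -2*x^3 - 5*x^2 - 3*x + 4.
f'(x) = -6*x^2 - 10*x - 3

Solve f'(x) = 0:
  6*x^2 + 10*x + 3 = 0 has no rational roots; quadratic formula: x = (-10 ± √28)/12.
  ⇒ x = -5/6 - sqrt(7)/6 ≈ -1.2743, -5/6 + sqrt(7)/6 ≈ -0.3924

f''(x) = -12*x - 10
Second-derivative test at each critical point:
  f''(-1.2743) = 5.2915 > 0 → local minimum
  f''(-0.3924) = -5.2915 < 0 → local maximum

Critical points: x = -5/6 - sqrt(7)/6 ≈ -1.2743 (local minimum); x = -5/6 + sqrt(7)/6 ≈ -0.3924 (local maximum)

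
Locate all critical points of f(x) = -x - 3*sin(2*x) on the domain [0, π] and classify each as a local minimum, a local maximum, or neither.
f'(x) = 12*sin(x)^2 - 7

Solve f'(x) = 0 on [0, π]:
  f'(x) = 0 ⇔ cos(2*x) = -1/6, i.e. 2*x = ±arccos(-1/6) + 2nπ; keep the solutions lying in [0, π].
  ⇒ x = acos(-1/6)/2 ≈ 0.8691, pi - acos(-1/6)/2 ≈ 2.2725

f''(x) = 12*sin(2*x)
Second-derivative test at each critical point:
  f''(0.8691) = 11.8322 > 0 → local minimum
  f''(2.2725) = -11.8322 < 0 → local maximum

Critical points: x = acos(-1/6)/2 ≈ 0.8691 (local minimum); x = pi - acos(-1/6)/2 ≈ 2.2725 (local maximum)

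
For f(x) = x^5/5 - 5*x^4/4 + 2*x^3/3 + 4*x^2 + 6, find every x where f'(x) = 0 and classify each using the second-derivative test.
f'(x) = x*(x^3 - 5*x^2 + 2*x + 8)

Solve f'(x) = 0:
  Factor: x^4 - 5*x^3 + 2*x^2 + 8*x = x*(x - 4)*(x - 2)*(x + 1) = 0.
  ⇒ x = -1, 0, 2, 4

f''(x) = 4*x^3 - 15*x^2 + 4*x + 8
Second-derivative test at each critical point:
  f''(-1) = -15 < 0 → local maximum
  f''(0) = 8 > 0 → local minimum
  f''(2) = -12 < 0 → local maximum
  f''(4) = 40 > 0 → local minimum

Critical points: x = -1 (local maximum); x = 0 (local minimum); x = 2 (local maximum); x = 4 (local minimum)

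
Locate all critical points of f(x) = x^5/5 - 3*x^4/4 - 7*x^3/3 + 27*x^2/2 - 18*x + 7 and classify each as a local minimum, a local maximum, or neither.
f'(x) = x^4 - 3*x^3 - 7*x^2 + 27*x - 18

Solve f'(x) = 0:
  Factor: x^4 - 3*x^3 - 7*x^2 + 27*x - 18 = (x - 3)*(x - 2)*(x - 1)*(x + 3) = 0.
  ⇒ x = -3, 1, 2, 3

f''(x) = 4*x^3 - 9*x^2 - 14*x + 27
Second-derivative test at each critical point:
  f''(-3) = -120 < 0 → local maximum
  f''(1) = 8 > 0 → local minimum
  f''(2) = -5 < 0 → local maximum
  f''(3) = 12 > 0 → local minimum

Critical points: x = -3 (local maximum); x = 1 (local minimum); x = 2 (local maximum); x = 3 (local minimum)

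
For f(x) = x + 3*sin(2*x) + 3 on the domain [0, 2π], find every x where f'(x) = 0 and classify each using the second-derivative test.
f'(x) = 6*cos(2*x) + 1

Solve f'(x) = 0 on [0, 2π]:
  f'(x) = 0 ⇔ cos(2*x) = -1/6, i.e. 2*x = ±arccos(-1/6) + 2nπ; keep the solutions lying in [0, 2π].
  ⇒ x = acos(-1/6)/2 ≈ 0.8691, pi - acos(-1/6)/2 ≈ 2.2725, acos(-1/6)/2 + pi ≈ 4.0107, -acos(-1/6)/2 + 2*pi ≈ 5.4141

f''(x) = -12*sin(2*x)
Second-derivative test at each critical point:
  f''(0.8691) = -11.8322 < 0 → local maximum
  f''(2.2725) = 11.8322 > 0 → local minimum
  f''(4.0107) = -11.8322 < 0 → local maximum
  f''(5.4141) = 11.8322 > 0 → local minimum

Critical points: x = acos(-1/6)/2 ≈ 0.8691 (local maximum); x = pi - acos(-1/6)/2 ≈ 2.2725 (local minimum); x = acos(-1/6)/2 + pi ≈ 4.0107 (local maximum); x = -acos(-1/6)/2 + 2*pi ≈ 5.4141 (local minimum)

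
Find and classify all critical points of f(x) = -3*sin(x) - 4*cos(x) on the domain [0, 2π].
f'(x) = 4*sin(x) - 3*cos(x)

Solve f'(x) = 0 on [0, 2π]:
  f'(x) = 0 ⇔ -3*cos(x) = -4*sin(x) ⇔ tan(x) = 3/4, i.e. x = arctan(3/4) + nπ; keep the solutions lying in [0, 2π].
  ⇒ x = atan(3/4) ≈ 0.6435, atan(3/4) + pi ≈ 3.7851

f''(x) = 3*sin(x) + 4*cos(x)
Second-derivative test at each critical point:
  f''(0.6435) = 5 > 0 → local minimum
  f''(3.7851) = -5 < 0 → local maximum

Critical points: x = atan(3/4) ≈ 0.6435 (local minimum); x = atan(3/4) + pi ≈ 3.7851 (local maximum)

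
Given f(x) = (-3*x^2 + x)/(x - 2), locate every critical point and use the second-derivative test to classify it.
f'(x) = (-3*x^2 + 12*x - 2)/(x^2 - 4*x + 4)

Solve f'(x) = 0:
  f'(x) = -(3*x^2 - 12*x + 2)/(x - 2)^2; the denominator is positive wherever f is defined, so f'(x) = 0 ⇔ -3*x^2 + 12*x - 2 = 0.
  3*x^2 - 12*x + 2 = 0 has no rational roots; quadratic formula: x = (12 ± √120)/6.
  ⇒ x = 2 - sqrt(30)/3 ≈ 0.1743, sqrt(30)/3 + 2 ≈ 3.8257

f''(x) = -20/(x^3 - 6*x^2 + 12*x - 8)
Second-derivative test at each critical point:
  f''(0.1743) = 3.2863 > 0 → local minimum
  f''(3.8257) = -3.2863 < 0 → local maximum

Critical points: x = 2 - sqrt(30)/3 ≈ 0.1743 (local minimum); x = sqrt(30)/3 + 2 ≈ 3.8257 (local maximum)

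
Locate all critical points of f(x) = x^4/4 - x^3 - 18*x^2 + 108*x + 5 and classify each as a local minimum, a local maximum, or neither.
f'(x) = x^3 - 3*x^2 - 36*x + 108

Solve f'(x) = 0:
  Factor: x^3 - 3*x^2 - 36*x + 108 = (x - 6)*(x - 3)*(x + 6) = 0.
  ⇒ x = -6, 3, 6

f''(x) = 3*x^2 - 6*x - 36
Second-derivative test at each critical point:
  f''(-6) = 108 > 0 → local minimum
  f''(3) = -27 < 0 → local maximum
  f''(6) = 36 > 0 → local minimum

Critical points: x = -6 (local minimum); x = 3 (local maximum); x = 6 (local minimum)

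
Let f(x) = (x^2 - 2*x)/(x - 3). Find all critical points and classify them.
f'(x) = (x^2 - 6*x + 6)/(x^2 - 6*x + 9)

Solve f'(x) = 0:
  f'(x) = (x^2 - 6*x + 6)/(x - 3)^2; the denominator is positive wherever f is defined, so f'(x) = 0 ⇔ x^2 - 6*x + 6 = 0.
  x^2 - 6*x + 6 = 0 has no rational roots; quadratic formula: x = (6 ± √12)/2.
  ⇒ x = 3 - sqrt(3) ≈ 1.2679, sqrt(3) + 3 ≈ 4.7321

f''(x) = 6/(x^3 - 9*x^2 + 27*x - 27)
Second-derivative test at each critical point:
  f''(1.2679) = -1.1547 < 0 → local maximum
  f''(4.7321) = 1.1547 > 0 → local minimum

Critical points: x = 3 - sqrt(3) ≈ 1.2679 (local maximum); x = sqrt(3) + 3 ≈ 4.7321 (local minimum)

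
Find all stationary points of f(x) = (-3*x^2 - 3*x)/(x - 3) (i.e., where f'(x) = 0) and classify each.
f'(x) = 3*(-x^2 + 6*x + 3)/(x^2 - 6*x + 9)

Solve f'(x) = 0:
  f'(x) = -3*(x^2 - 6*x - 3)/(x - 3)^2; the denominator is positive wherever f is defined, so f'(x) = 0 ⇔ -3*x^2 + 18*x + 9 = 0.
  Factor: -3*x^2 + 18*x + 9 = -3*(x^2 - 6*x - 3); x^2 - 6*x - 3 = 0 has no rational roots; quadratic formula: x = (6 ± √48)/2.
  ⇒ x = 3 - 2*sqrt(3) ≈ -0.4641, 3 + 2*sqrt(3) ≈ 6.4641

f''(x) = -72/(x^3 - 9*x^2 + 27*x - 27)
Second-derivative test at each critical point:
  f''(-0.4641) = 1.7321 > 0 → local minimum
  f''(6.4641) = -1.7321 < 0 → local maximum

Critical points: x = 3 - 2*sqrt(3) ≈ -0.4641 (local minimum); x = 3 + 2*sqrt(3) ≈ 6.4641 (local maximum)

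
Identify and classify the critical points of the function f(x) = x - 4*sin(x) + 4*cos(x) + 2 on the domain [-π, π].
f'(x) = -4*sqrt(2)*sin(x + pi/4) + 1

Solve f'(x) = 0 on [-π, π]:
  f'(x) = 0 ⇔ -4*sin(x) - 4*cos(x) = -1. Write the left side as R·cos(x + φ) with R = √((-4)² + 4²) = 4*sqrt(2), cos φ = -sqrt(2)/2, sin φ = sqrt(2)/2; then cos(x + φ) = -sqrt(2)/8. Solve for x and keep the solutions lying in [-π, π].
  ⇒ x = atan((1 - sqrt(31))/(1 + sqrt(31))) ≈ -0.6077, atan((1 + sqrt(31))/(1 - sqrt(31))) + pi ≈ 2.1785

f''(x) = -4*sqrt(2)*cos(x + pi/4)
Second-derivative test at each critical point:
  f''(-0.6077) = -5.5678 < 0 → local maximum
  f''(2.1785) = 5.5678 > 0 → local minimum

Critical points: x = atan((1 - sqrt(31))/(1 + sqrt(31))) ≈ -0.6077 (local maximum); x = atan((1 + sqrt(31))/(1 - sqrt(31))) + pi ≈ 2.1785 (local minimum)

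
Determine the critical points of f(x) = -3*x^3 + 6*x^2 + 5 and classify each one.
f'(x) = 3*x*(4 - 3*x)

Solve f'(x) = 0:
  Factor: -9*x^2 + 12*x = -3*x*(3*x - 4) = 0.
  ⇒ x = 0, 4/3

f''(x) = 12 - 18*x
Second-derivative test at each critical point:
  f''(0) = 12 > 0 → local minimum
  f''(4/3) = -12 < 0 → local maximum

Critical points: x = 0 (local minimum); x = 4/3 (local maximum)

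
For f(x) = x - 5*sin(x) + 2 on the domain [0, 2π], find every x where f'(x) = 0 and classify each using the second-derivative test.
f'(x) = 1 - 5*cos(x)

Solve f'(x) = 0 on [0, 2π]:
  f'(x) = 0 ⇔ cos(x) = 1/5, i.e. x = ±arccos(1/5) + 2nπ; keep the solutions lying in [0, 2π].
  ⇒ x = acos(1/5) ≈ 1.3694, -acos(1/5) + 2*pi ≈ 4.9137

f''(x) = 5*sin(x)
Second-derivative test at each critical point:
  f''(1.3694) = 4.8990 > 0 → local minimum
  f''(4.9137) = -4.8990 < 0 → local maximum

Critical points: x = acos(1/5) ≈ 1.3694 (local minimum); x = -acos(1/5) + 2*pi ≈ 4.9137 (local maximum)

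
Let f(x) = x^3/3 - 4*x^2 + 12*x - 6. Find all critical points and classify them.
f'(x) = x^2 - 8*x + 12

Solve f'(x) = 0:
  Factor: x^2 - 8*x + 12 = (x - 6)*(x - 2) = 0.
  ⇒ x = 2, 6

f''(x) = 2*x - 8
Second-derivative test at each critical point:
  f''(2) = -4 < 0 → local maximum
  f''(6) = 4 > 0 → local minimum

Critical points: x = 2 (local maximum); x = 6 (local minimum)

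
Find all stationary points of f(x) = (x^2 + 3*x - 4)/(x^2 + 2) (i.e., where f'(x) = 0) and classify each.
f'(x) = 3*(-x^2 + 4*x + 2)/(x^4 + 4*x^2 + 4)

Solve f'(x) = 0:
  f'(x) = -3*(x^2 - 4*x - 2)/(x^2 + 2)^2; the denominator is positive wherever f is defined, so f'(x) = 0 ⇔ -3*x^2 + 12*x + 6 = 0.
  Factor: -3*x^2 + 12*x + 6 = -3*(x^2 - 4*x - 2); x^2 - 4*x - 2 = 0 has no rational roots; quadratic formula: x = (4 ± √24)/2.
  ⇒ x = 2 - sqrt(6) ≈ -0.4495, 2 + sqrt(6) ≈ 4.4495

f''(x) = 6*(x^3 - 6*x^2 - 6*x + 4)/(x^6 + 6*x^4 + 12*x^2 + 8)
Second-derivative test at each critical point:
  f''(-0.4495) = 3.0309 > 0 → local minimum
  f''(4.4495) = -0.0309 < 0 → local maximum

Critical points: x = 2 - sqrt(6) ≈ -0.4495 (local minimum); x = 2 + sqrt(6) ≈ 4.4495 (local maximum)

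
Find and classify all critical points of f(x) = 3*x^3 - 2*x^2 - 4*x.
f'(x) = 9*x^2 - 4*x - 4

Solve f'(x) = 0:
  9*x^2 - 4*x - 4 = 0 has no rational roots; quadratic formula: x = (4 ± √160)/18.
  ⇒ x = 2/9 - 2*sqrt(10)/9 ≈ -0.4805, 2/9 + 2*sqrt(10)/9 ≈ 0.9250

f''(x) = 18*x - 4
Second-derivative test at each critical point:
  f''(-0.4805) = -12.6491 < 0 → local maximum
  f''(0.9250) = 12.6491 > 0 → local minimum

Critical points: x = 2/9 - 2*sqrt(10)/9 ≈ -0.4805 (local maximum); x = 2/9 + 2*sqrt(10)/9 ≈ 0.9250 (local minimum)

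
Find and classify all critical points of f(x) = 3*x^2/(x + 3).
f'(x) = 3*x*(x + 6)/(x^2 + 6*x + 9)

Solve f'(x) = 0:
  f'(x) = 3*x*(x + 6)/(x + 3)^2; the denominator is positive wherever f is defined, so f'(x) = 0 ⇔ 3*x^2 + 18*x = 0.
  Factor: 3*x^2 + 18*x = 3*x*(x + 6) = 0.
  ⇒ x = -6, 0

f''(x) = 54/(x^3 + 9*x^2 + 27*x + 27)
Second-derivative test at each critical point:
  f''(-6) = -2 < 0 → local maximum
  f''(0) = 2 > 0 → local minimum

Critical points: x = -6 (local maximum); x = 0 (local minimum)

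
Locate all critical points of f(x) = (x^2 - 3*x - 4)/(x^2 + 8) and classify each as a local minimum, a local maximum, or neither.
f'(x) = 3*(x^2 + 8*x - 8)/(x^4 + 16*x^2 + 64)

Solve f'(x) = 0:
  f'(x) = 3*(x^2 + 8*x - 8)/(x^2 + 8)^2; the denominator is positive wherever f is defined, so f'(x) = 0 ⇔ 3*x^2 + 24*x - 24 = 0.
  Factor: 3*x^2 + 24*x - 24 = 3*(x^2 + 8*x - 8); x^2 + 8*x - 8 = 0 has no rational roots; quadratic formula: x = (-8 ± √96)/2.
  ⇒ x = -2*sqrt(6) - 4 ≈ -8.8990, -4 + 2*sqrt(6) ≈ 0.8990

f''(x) = 6*(-x^3 - 12*x^2 + 24*x + 32)/(x^6 + 24*x^4 + 192*x^2 + 512)
Second-derivative test at each critical point:
  f''(-8.8990) = -0.0039 < 0 → local maximum
  f''(0.8990) = 0.3789 > 0 → local minimum

Critical points: x = -2*sqrt(6) - 4 ≈ -8.8990 (local maximum); x = -4 + 2*sqrt(6) ≈ 0.8990 (local minimum)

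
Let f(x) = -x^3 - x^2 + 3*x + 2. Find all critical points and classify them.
f'(x) = -3*x^2 - 2*x + 3

Solve f'(x) = 0:
  3*x^2 + 2*x - 3 = 0 has no rational roots; quadratic formula: x = (-2 ± √40)/6.
  ⇒ x = -sqrt(10)/3 - 1/3 ≈ -1.3874, -1/3 + sqrt(10)/3 ≈ 0.7208

f''(x) = -6*x - 2
Second-derivative test at each critical point:
  f''(-1.3874) = 6.3246 > 0 → local minimum
  f''(0.7208) = -6.3246 < 0 → local maximum

Critical points: x = -sqrt(10)/3 - 1/3 ≈ -1.3874 (local minimum); x = -1/3 + sqrt(10)/3 ≈ 0.7208 (local maximum)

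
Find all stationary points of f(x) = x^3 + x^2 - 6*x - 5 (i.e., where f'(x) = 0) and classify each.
f'(x) = 3*x^2 + 2*x - 6

Solve f'(x) = 0:
  3*x^2 + 2*x - 6 = 0 has no rational roots; quadratic formula: x = (-2 ± √76)/6.
  ⇒ x = -sqrt(19)/3 - 1/3 ≈ -1.7863, -1/3 + sqrt(19)/3 ≈ 1.1196

f''(x) = 6*x + 2
Second-derivative test at each critical point:
  f''(-1.7863) = -8.7178 < 0 → local maximum
  f''(1.1196) = 8.7178 > 0 → local minimum

Critical points: x = -sqrt(19)/3 - 1/3 ≈ -1.7863 (local maximum); x = -1/3 + sqrt(19)/3 ≈ 1.1196 (local minimum)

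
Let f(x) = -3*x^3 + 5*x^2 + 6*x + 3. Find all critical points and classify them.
f'(x) = -9*x^2 + 10*x + 6

Solve f'(x) = 0:
  9*x^2 - 10*x - 6 = 0 has no rational roots; quadratic formula: x = (10 ± √316)/18.
  ⇒ x = 5/9 - sqrt(79)/9 ≈ -0.4320, 5/9 + sqrt(79)/9 ≈ 1.5431

f''(x) = 10 - 18*x
Second-derivative test at each critical point:
  f''(-0.4320) = 17.7764 > 0 → local minimum
  f''(1.5431) = -17.7764 < 0 → local maximum

Critical points: x = 5/9 - sqrt(79)/9 ≈ -0.4320 (local minimum); x = 5/9 + sqrt(79)/9 ≈ 1.5431 (local maximum)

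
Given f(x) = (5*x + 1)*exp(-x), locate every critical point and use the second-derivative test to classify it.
f'(x) = (4 - 5*x)*exp(-x)

Solve f'(x) = 0:
  f'(x) = (4 - 5*x)·exp(-x) and exp(-x) > 0 for every x, so f'(x) = 0 ⇔ 4 - 5*x = 0.
  4 - 5*x = 0.
  ⇒ x = 4/5

f''(x) = (5*x - 9)*exp(-x)
Second-derivative test at each critical point:
  f''(4/5) = -2.2466 < 0 → local maximum

Critical points: x = 4/5 (local maximum)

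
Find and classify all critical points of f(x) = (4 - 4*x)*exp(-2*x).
f'(x) = 4*(2*x - 3)*exp(-2*x)

Solve f'(x) = 0:
  f'(x) = (8*x - 12)·exp(-2*x) and exp(-2*x) > 0 for every x, so f'(x) = 0 ⇔ 8*x - 12 = 0.
  Factor: 8*x - 12 = 4*(2*x - 3) = 0.
  ⇒ x = 3/2

f''(x) = 16*(2 - x)*exp(-2*x)
Second-derivative test at each critical point:
  f''(3/2) = 0.3983 > 0 → local minimum

Critical points: x = 3/2 (local minimum)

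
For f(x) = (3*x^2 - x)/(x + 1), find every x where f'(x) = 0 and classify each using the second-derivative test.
f'(x) = (3*x^2 + 6*x - 1)/(x^2 + 2*x + 1)

Solve f'(x) = 0:
  f'(x) = (3*x^2 + 6*x - 1)/(x + 1)^2; the denominator is positive wherever f is defined, so f'(x) = 0 ⇔ 3*x^2 + 6*x - 1 = 0.
  3*x^2 + 6*x - 1 = 0 has no rational roots; quadratic formula: x = (-6 ± √48)/6.
  ⇒ x = -2*sqrt(3)/3 - 1 ≈ -2.1547, -1 + 2*sqrt(3)/3 ≈ 0.1547

f''(x) = 8/(x^3 + 3*x^2 + 3*x + 1)
Second-derivative test at each critical point:
  f''(-2.1547) = -5.1962 < 0 → local maximum
  f''(0.1547) = 5.1962 > 0 → local minimum

Critical points: x = -2*sqrt(3)/3 - 1 ≈ -2.1547 (local maximum); x = -1 + 2*sqrt(3)/3 ≈ 0.1547 (local minimum)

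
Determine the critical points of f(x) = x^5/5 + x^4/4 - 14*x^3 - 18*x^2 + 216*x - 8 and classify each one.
f'(x) = x^4 + x^3 - 42*x^2 - 36*x + 216

Solve f'(x) = 0:
  Factor: x^4 + x^3 - 42*x^2 - 36*x + 216 = (x - 6)*(x - 2)*(x + 3)*(x + 6) = 0.
  ⇒ x = -6, -3, 2, 6

f''(x) = 4*x^3 + 3*x^2 - 84*x - 36
Second-derivative test at each critical point:
  f''(-6) = -288 < 0 → local maximum
  f''(-3) = 135 > 0 → local minimum
  f''(2) = -160 < 0 → local maximum
  f''(6) = 432 > 0 → local minimum

Critical points: x = -6 (local maximum); x = -3 (local minimum); x = 2 (local maximum); x = 6 (local minimum)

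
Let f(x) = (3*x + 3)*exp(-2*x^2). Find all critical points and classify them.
f'(x) = 3*(-4*x*(x + 1) + 1)*exp(-2*x^2)

Solve f'(x) = 0:
  f'(x) = (-12*x^2 - 12*x + 3)·exp(-2*x^2) and exp(-2*x^2) > 0 for every x, so f'(x) = 0 ⇔ -12*x^2 - 12*x + 3 = 0.
  Factor: -12*x^2 - 12*x + 3 = -3*(4*x^2 + 4*x - 1); 4*x^2 + 4*x - 1 = 0 has no rational roots; quadratic formula: x = (-4 ± √32)/8.
  ⇒ x = -sqrt(2)/2 - 1/2 ≈ -1.2071, -1/2 + sqrt(2)/2 ≈ 0.2071

f''(x) = 12*(4*x^2*(x + 1) - 3*x - 1)*exp(-2*x^2)
Second-derivative test at each critical point:
  f''(-1.2071) = 0.9206 > 0 → local minimum
  f''(0.2071) = -15.5754 < 0 → local maximum

Critical points: x = -sqrt(2)/2 - 1/2 ≈ -1.2071 (local minimum); x = -1/2 + sqrt(2)/2 ≈ 0.2071 (local maximum)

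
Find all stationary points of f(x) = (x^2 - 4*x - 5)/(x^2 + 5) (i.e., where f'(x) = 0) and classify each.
f'(x) = 4*(x^2 + 5*x - 5)/(x^4 + 10*x^2 + 25)

Solve f'(x) = 0:
  f'(x) = 4*(x^2 + 5*x - 5)/(x^2 + 5)^2; the denominator is positive wherever f is defined, so f'(x) = 0 ⇔ 4*x^2 + 20*x - 20 = 0.
  Factor: 4*x^2 + 20*x - 20 = 4*(x^2 + 5*x - 5); x^2 + 5*x - 5 = 0 has no rational roots; quadratic formula: x = (-5 ± √45)/2.
  ⇒ x = -3*sqrt(5)/2 - 5/2 ≈ -5.8541, -5/2 + 3*sqrt(5)/2 ≈ 0.8541

f''(x) = 4*(-2*x^3 - 15*x^2 + 30*x + 25)/(x^6 + 15*x^4 + 75*x^2 + 125)
Second-derivative test at each critical point:
  f''(-5.8541) = -0.0174 < 0 → local maximum
  f''(0.8541) = 0.8174 > 0 → local minimum

Critical points: x = -3*sqrt(5)/2 - 5/2 ≈ -5.8541 (local maximum); x = -5/2 + 3*sqrt(5)/2 ≈ 0.8541 (local minimum)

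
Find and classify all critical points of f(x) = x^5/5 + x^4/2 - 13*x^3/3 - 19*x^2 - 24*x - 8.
f'(x) = x^4 + 2*x^3 - 13*x^2 - 38*x - 24

Solve f'(x) = 0:
  Factor: x^4 + 2*x^3 - 13*x^2 - 38*x - 24 = (x - 4)*(x + 1)*(x + 2)*(x + 3) = 0.
  ⇒ x = -3, -2, -1, 4

f''(x) = 4*x^3 + 6*x^2 - 26*x - 38
Second-derivative test at each critical point:
  f''(-3) = -14 < 0 → local maximum
  f''(-2) = 6 > 0 → local minimum
  f''(-1) = -10 < 0 → local maximum
  f''(4) = 210 > 0 → local minimum

Critical points: x = -3 (local maximum); x = -2 (local minimum); x = -1 (local maximum); x = 4 (local minimum)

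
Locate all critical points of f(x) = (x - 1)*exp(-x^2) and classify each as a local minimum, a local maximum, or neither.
f'(x) = (-2*x*(x - 1) + 1)*exp(-x^2)

Solve f'(x) = 0:
  f'(x) = (-2*x^2 + 2*x + 1)·exp(-x^2) and exp(-x^2) > 0 for every x, so f'(x) = 0 ⇔ -2*x^2 + 2*x + 1 = 0.
  2*x^2 - 2*x - 1 = 0 has no rational roots; quadratic formula: x = (2 ± √12)/4.
  ⇒ x = 1/2 - sqrt(3)/2 ≈ -0.3660, 1/2 + sqrt(3)/2 ≈ 1.3660

f''(x) = 2*(2*x^2*(x - 1) - 3*x + 1)*exp(-x^2)
Second-derivative test at each critical point:
  f''(-0.3660) = 3.0297 > 0 → local minimum
  f''(1.3660) = -0.5360 < 0 → local maximum

Critical points: x = 1/2 - sqrt(3)/2 ≈ -0.3660 (local minimum); x = 1/2 + sqrt(3)/2 ≈ 1.3660 (local maximum)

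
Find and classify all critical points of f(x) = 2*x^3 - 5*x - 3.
f'(x) = 6*x^2 - 5

Solve f'(x) = 0:
  6*x^2 - 5 = 0 has no rational roots; quadratic formula: x = (0 ± √120)/12.
  ⇒ x = -sqrt(30)/6 ≈ -0.9129, sqrt(30)/6 ≈ 0.9129

f''(x) = 12*x
Second-derivative test at each critical point:
  f''(-0.9129) = -10.9545 < 0 → local maximum
  f''(0.9129) = 10.9545 > 0 → local minimum

Critical points: x = -sqrt(30)/6 ≈ -0.9129 (local maximum); x = sqrt(30)/6 ≈ 0.9129 (local minimum)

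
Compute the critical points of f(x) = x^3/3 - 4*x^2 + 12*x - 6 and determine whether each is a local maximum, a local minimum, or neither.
f'(x) = x^2 - 8*x + 12

Solve f'(x) = 0:
  Factor: x^2 - 8*x + 12 = (x - 6)*(x - 2) = 0.
  ⇒ x = 2, 6

f''(x) = 2*x - 8
Second-derivative test at each critical point:
  f''(2) = -4 < 0 → local maximum
  f''(6) = 4 > 0 → local minimum

Critical points: x = 2 (local maximum); x = 6 (local minimum)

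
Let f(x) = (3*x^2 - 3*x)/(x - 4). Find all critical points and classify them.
f'(x) = 3*(x^2 - 8*x + 4)/(x^2 - 8*x + 16)

Solve f'(x) = 0:
  f'(x) = 3*(x^2 - 8*x + 4)/(x - 4)^2; the denominator is positive wherever f is defined, so f'(x) = 0 ⇔ 3*x^2 - 24*x + 12 = 0.
  Factor: 3*x^2 - 24*x + 12 = 3*(x^2 - 8*x + 4); x^2 - 8*x + 4 = 0 has no rational roots; quadratic formula: x = (8 ± √48)/2.
  ⇒ x = 4 - 2*sqrt(3) ≈ 0.5359, 2*sqrt(3) + 4 ≈ 7.4641

f''(x) = 72/(x^3 - 12*x^2 + 48*x - 64)
Second-derivative test at each critical point:
  f''(0.5359) = -1.7321 < 0 → local maximum
  f''(7.4641) = 1.7321 > 0 → local minimum

Critical points: x = 4 - 2*sqrt(3) ≈ 0.5359 (local maximum); x = 2*sqrt(3) + 4 ≈ 7.4641 (local minimum)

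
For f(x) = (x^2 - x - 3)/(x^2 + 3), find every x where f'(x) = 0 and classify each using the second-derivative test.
f'(x) = (x^2 + 12*x - 3)/(x^4 + 6*x^2 + 9)

Solve f'(x) = 0:
  f'(x) = (x^2 + 12*x - 3)/(x^2 + 3)^2; the denominator is positive wherever f is defined, so f'(x) = 0 ⇔ x^2 + 12*x - 3 = 0.
  x^2 + 12*x - 3 = 0 has no rational roots; quadratic formula: x = (-12 ± √156)/2.
  ⇒ x = -sqrt(39) - 6 ≈ -12.2450, -6 + sqrt(39) ≈ 0.2450

f''(x) = 2*(-x^3 - 18*x^2 + 9*x + 18)/(x^6 + 9*x^4 + 27*x^2 + 27)
Second-derivative test at each critical point:
  f''(-12.2450) = -0.0005 < 0 → local maximum
  f''(0.2450) = 1.3339 > 0 → local minimum

Critical points: x = -sqrt(39) - 6 ≈ -12.2450 (local maximum); x = -6 + sqrt(39) ≈ 0.2450 (local minimum)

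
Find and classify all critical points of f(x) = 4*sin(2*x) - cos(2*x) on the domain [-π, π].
f'(x) = 2*sin(2*x) + 8*cos(2*x)

Solve f'(x) = 0 on [-π, π]:
  f'(x) = 0 ⇔ 4*cos(2*x) = -sin(2*x) ⇔ tan(2*x) = -4, i.e. 2*x = arctan(-4) + nπ; keep the solutions lying in [-π, π].
  ⇒ x = -pi/2 - atan(4)/2 ≈ -2.2337, -atan(4)/2 ≈ -0.6629, -atan(4)/2 + pi/2 ≈ 0.9079, pi - atan(4)/2 ≈ 2.4787

f''(x) = -16*sin(2*x) + 4*cos(2*x)
Second-derivative test at each critical point:
  f''(-2.2337) = -16.4924 < 0 → local maximum
  f''(-0.6629) = 16.4924 > 0 → local minimum
  f''(0.9079) = -16.4924 < 0 → local maximum
  f''(2.4787) = 16.4924 > 0 → local minimum

Critical points: x = -pi/2 - atan(4)/2 ≈ -2.2337 (local maximum); x = -atan(4)/2 ≈ -0.6629 (local minimum); x = -atan(4)/2 + pi/2 ≈ 0.9079 (local maximum); x = pi - atan(4)/2 ≈ 2.4787 (local minimum)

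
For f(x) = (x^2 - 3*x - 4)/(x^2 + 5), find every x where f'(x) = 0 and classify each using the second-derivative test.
f'(x) = 3*(x^2 + 6*x - 5)/(x^4 + 10*x^2 + 25)

Solve f'(x) = 0:
  f'(x) = 3*(x^2 + 6*x - 5)/(x^2 + 5)^2; the denominator is positive wherever f is defined, so f'(x) = 0 ⇔ 3*x^2 + 18*x - 15 = 0.
  Factor: 3*x^2 + 18*x - 15 = 3*(x^2 + 6*x - 5); x^2 + 6*x - 5 = 0 has no rational roots; quadratic formula: x = (-6 ± √56)/2.
  ⇒ x = -sqrt(14) - 3 ≈ -6.7417, -3 + sqrt(14) ≈ 0.7417

f''(x) = 6*(-x^3 - 9*x^2 + 15*x + 15)/(x^6 + 15*x^4 + 75*x^2 + 125)
Second-derivative test at each critical point:
  f''(-6.7417) = -0.0088 < 0 → local maximum
  f''(0.7417) = 0.7288 > 0 → local minimum

Critical points: x = -sqrt(14) - 3 ≈ -6.7417 (local maximum); x = -3 + sqrt(14) ≈ 0.7417 (local minimum)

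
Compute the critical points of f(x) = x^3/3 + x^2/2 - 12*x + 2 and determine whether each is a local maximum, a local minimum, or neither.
f'(x) = x^2 + x - 12

Solve f'(x) = 0:
  Factor: x^2 + x - 12 = (x - 3)*(x + 4) = 0.
  ⇒ x = -4, 3

f''(x) = 2*x + 1
Second-derivative test at each critical point:
  f''(-4) = -7 < 0 → local maximum
  f''(3) = 7 > 0 → local minimum

Critical points: x = -4 (local maximum); x = 3 (local minimum)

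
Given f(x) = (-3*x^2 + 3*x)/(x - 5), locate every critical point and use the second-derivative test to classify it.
f'(x) = 3*(-x^2 + 10*x - 5)/(x^2 - 10*x + 25)

Solve f'(x) = 0:
  f'(x) = -3*(x^2 - 10*x + 5)/(x - 5)^2; the denominator is positive wherever f is defined, so f'(x) = 0 ⇔ -3*x^2 + 30*x - 15 = 0.
  Factor: -3*x^2 + 30*x - 15 = -3*(x^2 - 10*x + 5); x^2 - 10*x + 5 = 0 has no rational roots; quadratic formula: x = (10 ± √80)/2.
  ⇒ x = 5 - 2*sqrt(5) ≈ 0.5279, 2*sqrt(5) + 5 ≈ 9.4721

f''(x) = -120/(x^3 - 15*x^2 + 75*x - 125)
Second-derivative test at each critical point:
  f''(0.5279) = 1.3416 > 0 → local minimum
  f''(9.4721) = -1.3416 < 0 → local maximum

Critical points: x = 5 - 2*sqrt(5) ≈ 0.5279 (local minimum); x = 2*sqrt(5) + 5 ≈ 9.4721 (local maximum)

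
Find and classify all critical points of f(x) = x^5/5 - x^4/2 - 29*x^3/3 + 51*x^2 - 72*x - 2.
f'(x) = x^4 - 2*x^3 - 29*x^2 + 102*x - 72

Solve f'(x) = 0:
  Factor: x^4 - 2*x^3 - 29*x^2 + 102*x - 72 = (x - 4)*(x - 3)*(x - 1)*(x + 6) = 0.
  ⇒ x = -6, 1, 3, 4

f''(x) = 4*x^3 - 6*x^2 - 58*x + 102
Second-derivative test at each critical point:
  f''(-6) = -630 < 0 → local maximum
  f''(1) = 42 > 0 → local minimum
  f''(3) = -18 < 0 → local maximum
  f''(4) = 30 > 0 → local minimum

Critical points: x = -6 (local maximum); x = 1 (local minimum); x = 3 (local maximum); x = 4 (local minimum)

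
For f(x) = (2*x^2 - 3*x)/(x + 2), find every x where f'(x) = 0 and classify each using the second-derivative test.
f'(x) = 2*(x^2 + 4*x - 3)/(x^2 + 4*x + 4)

Solve f'(x) = 0:
  f'(x) = 2*(x^2 + 4*x - 3)/(x + 2)^2; the denominator is positive wherever f is defined, so f'(x) = 0 ⇔ 2*x^2 + 8*x - 6 = 0.
  Factor: 2*x^2 + 8*x - 6 = 2*(x^2 + 4*x - 3); x^2 + 4*x - 3 = 0 has no rational roots; quadratic formula: x = (-4 ± √28)/2.
  ⇒ x = -sqrt(7) - 2 ≈ -4.6458, -2 + sqrt(7) ≈ 0.6458

f''(x) = 28/(x^3 + 6*x^2 + 12*x + 8)
Second-derivative test at each critical point:
  f''(-4.6458) = -1.5119 < 0 → local maximum
  f''(0.6458) = 1.5119 > 0 → local minimum

Critical points: x = -sqrt(7) - 2 ≈ -4.6458 (local maximum); x = -2 + sqrt(7) ≈ 0.6458 (local minimum)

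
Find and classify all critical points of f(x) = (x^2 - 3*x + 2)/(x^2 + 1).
f'(x) = (3*x^2 - 2*x - 3)/(x^4 + 2*x^2 + 1)

Solve f'(x) = 0:
  f'(x) = (3*x^2 - 2*x - 3)/(x^2 + 1)^2; the denominator is positive wherever f is defined, so f'(x) = 0 ⇔ 3*x^2 - 2*x - 3 = 0.
  3*x^2 - 2*x - 3 = 0 has no rational roots; quadratic formula: x = (2 ± √40)/6.
  ⇒ x = 1/3 - sqrt(10)/3 ≈ -0.7208, 1/3 + sqrt(10)/3 ≈ 1.3874

f''(x) = 2*(-3*x^3 + 3*x^2 + 9*x - 1)/(x^6 + 3*x^4 + 3*x^2 + 1)
Second-derivative test at each critical point:
  f''(-0.7208) = -2.7393 < 0 → local maximum
  f''(1.3874) = 0.7393 > 0 → local minimum

Critical points: x = 1/3 - sqrt(10)/3 ≈ -0.7208 (local maximum); x = 1/3 + sqrt(10)/3 ≈ 1.3874 (local minimum)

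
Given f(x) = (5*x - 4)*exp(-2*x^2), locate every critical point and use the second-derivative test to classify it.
f'(x) = (-4*x*(5*x - 4) + 5)*exp(-2*x^2)

Solve f'(x) = 0:
  f'(x) = (-20*x^2 + 16*x + 5)·exp(-2*x^2) and exp(-2*x^2) > 0 for every x, so f'(x) = 0 ⇔ -20*x^2 + 16*x + 5 = 0.
  20*x^2 - 16*x - 5 = 0 has no rational roots; quadratic formula: x = (16 ± √656)/40.
  ⇒ x = 2/5 - sqrt(41)/10 ≈ -0.2403, 2/5 + sqrt(41)/10 ≈ 1.0403

f''(x) = 4*(4*x^2*(5*x - 4) - 15*x + 4)*exp(-2*x^2)
Second-derivative test at each critical point:
  f''(-0.2403) = 22.8187 > 0 → local minimum
  f''(1.0403) = -2.9405 < 0 → local maximum

Critical points: x = 2/5 - sqrt(41)/10 ≈ -0.2403 (local minimum); x = 2/5 + sqrt(41)/10 ≈ 1.0403 (local maximum)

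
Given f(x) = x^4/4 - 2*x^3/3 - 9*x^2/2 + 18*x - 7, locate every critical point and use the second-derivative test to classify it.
f'(x) = x^3 - 2*x^2 - 9*x + 18

Solve f'(x) = 0:
  Factor: x^3 - 2*x^2 - 9*x + 18 = (x - 3)*(x - 2)*(x + 3) = 0.
  ⇒ x = -3, 2, 3

f''(x) = 3*x^2 - 4*x - 9
Second-derivative test at each critical point:
  f''(-3) = 30 > 0 → local minimum
  f''(2) = -5 < 0 → local maximum
  f''(3) = 6 > 0 → local minimum

Critical points: x = -3 (local minimum); x = 2 (local maximum); x = 3 (local minimum)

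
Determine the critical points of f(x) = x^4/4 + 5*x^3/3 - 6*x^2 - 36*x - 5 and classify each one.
f'(x) = x^3 + 5*x^2 - 12*x - 36

Solve f'(x) = 0:
  Factor: x^3 + 5*x^2 - 12*x - 36 = (x - 3)*(x + 2)*(x + 6) = 0.
  ⇒ x = -6, -2, 3

f''(x) = 3*x^2 + 10*x - 12
Second-derivative test at each critical point:
  f''(-6) = 36 > 0 → local minimum
  f''(-2) = -20 < 0 → local maximum
  f''(3) = 45 > 0 → local minimum

Critical points: x = -6 (local minimum); x = -2 (local maximum); x = 3 (local minimum)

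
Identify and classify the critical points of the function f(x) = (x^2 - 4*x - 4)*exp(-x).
f'(x) = x*(6 - x)*exp(-x)

Solve f'(x) = 0:
  f'(x) = (-x^2 + 6*x)·exp(-x) and exp(-x) > 0 for every x, so f'(x) = 0 ⇔ -x^2 + 6*x = 0.
  Factor: -x^2 + 6*x = -x*(x - 6) = 0.
  ⇒ x = 0, 6

f''(x) = (x^2 - 8*x + 6)*exp(-x)
Second-derivative test at each critical point:
  f''(0) = 6 > 0 → local minimum
  f''(6) = -0.0149 < 0 → local maximum

Critical points: x = 0 (local minimum); x = 6 (local maximum)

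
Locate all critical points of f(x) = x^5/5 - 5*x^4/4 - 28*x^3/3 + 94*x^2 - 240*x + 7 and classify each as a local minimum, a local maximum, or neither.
f'(x) = x^4 - 5*x^3 - 28*x^2 + 188*x - 240

Solve f'(x) = 0:
  Factor: x^4 - 5*x^3 - 28*x^2 + 188*x - 240 = (x - 5)*(x - 4)*(x - 2)*(x + 6) = 0.
  ⇒ x = -6, 2, 4, 5

f''(x) = 4*x^3 - 15*x^2 - 56*x + 188
Second-derivative test at each critical point:
  f''(-6) = -880 < 0 → local maximum
  f''(2) = 48 > 0 → local minimum
  f''(4) = -20 < 0 → local maximum
  f''(5) = 33 > 0 → local minimum

Critical points: x = -6 (local maximum); x = 2 (local minimum); x = 4 (local maximum); x = 5 (local minimum)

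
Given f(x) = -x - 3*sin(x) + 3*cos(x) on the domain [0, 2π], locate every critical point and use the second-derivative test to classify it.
f'(x) = -3*sqrt(2)*sin(x + pi/4) - 1

Solve f'(x) = 0 on [0, 2π]:
  f'(x) = 0 ⇔ -3*sin(x) - 3*cos(x) = 1. Write the left side as R·cos(x + φ) with R = √((-3)² + 3²) = 3*sqrt(2), cos φ = -sqrt(2)/2, sin φ = sqrt(2)/2; then cos(x + φ) = sqrt(2)/6. Solve for x and keep the solutions lying in [0, 2π].
  ⇒ x = atan((-1 + sqrt(17))/(-sqrt(17) - 1)) + pi ≈ 2.5941, atan((-sqrt(17) - 1)/(-1 + sqrt(17))) + 2*pi ≈ 5.2598

f''(x) = -3*sqrt(2)*cos(x + pi/4)
Second-derivative test at each critical point:
  f''(2.5941) = 4.1231 > 0 → local minimum
  f''(5.2598) = -4.1231 < 0 → local maximum

Critical points: x = atan((-1 + sqrt(17))/(-sqrt(17) - 1)) + pi ≈ 2.5941 (local minimum); x = atan((-sqrt(17) - 1)/(-1 + sqrt(17))) + 2*pi ≈ 5.2598 (local maximum)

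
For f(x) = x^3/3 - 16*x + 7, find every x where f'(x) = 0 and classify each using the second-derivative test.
f'(x) = x^2 - 16

Solve f'(x) = 0:
  Factor: x^2 - 16 = (x - 4)*(x + 4) = 0.
  ⇒ x = -4, 4

f''(x) = 2*x
Second-derivative test at each critical point:
  f''(-4) = -8 < 0 → local maximum
  f''(4) = 8 > 0 → local minimum

Critical points: x = -4 (local maximum); x = 4 (local minimum)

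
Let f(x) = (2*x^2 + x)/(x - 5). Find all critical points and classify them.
f'(x) = (2*x^2 - 20*x - 5)/(x^2 - 10*x + 25)

Solve f'(x) = 0:
  f'(x) = (2*x^2 - 20*x - 5)/(x - 5)^2; the denominator is positive wherever f is defined, so f'(x) = 0 ⇔ 2*x^2 - 20*x - 5 = 0.
  2*x^2 - 20*x - 5 = 0 has no rational roots; quadratic formula: x = (20 ± √440)/4.
  ⇒ x = 5 - sqrt(110)/2 ≈ -0.2440, 5 + sqrt(110)/2 ≈ 10.2440

f''(x) = 110/(x^3 - 15*x^2 + 75*x - 125)
Second-derivative test at each critical point:
  f''(-0.2440) = -0.7628 < 0 → local maximum
  f''(10.2440) = 0.7628 > 0 → local minimum

Critical points: x = 5 - sqrt(110)/2 ≈ -0.2440 (local maximum); x = 5 + sqrt(110)/2 ≈ 10.2440 (local minimum)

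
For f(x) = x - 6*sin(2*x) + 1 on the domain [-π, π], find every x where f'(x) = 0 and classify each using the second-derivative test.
f'(x) = 1 - 12*cos(2*x)

Solve f'(x) = 0 on [-π, π]:
  f'(x) = 0 ⇔ cos(2*x) = 1/12, i.e. 2*x = ±arccos(1/12) + 2nπ; keep the solutions lying in [-π, π].
  ⇒ x = -pi + acos(1/12)/2 ≈ -2.3979, -acos(1/12)/2 ≈ -0.7437, acos(1/12)/2 ≈ 0.7437, pi - acos(1/12)/2 ≈ 2.3979

f''(x) = 24*sin(2*x)
Second-derivative test at each critical point:
  f''(-2.3979) = 23.9165 > 0 → local minimum
  f''(-0.7437) = -23.9165 < 0 → local maximum
  f''(0.7437) = 23.9165 > 0 → local minimum
  f''(2.3979) = -23.9165 < 0 → local maximum

Critical points: x = -pi + acos(1/12)/2 ≈ -2.3979 (local minimum); x = -acos(1/12)/2 ≈ -0.7437 (local maximum); x = acos(1/12)/2 ≈ 0.7437 (local minimum); x = pi - acos(1/12)/2 ≈ 2.3979 (local maximum)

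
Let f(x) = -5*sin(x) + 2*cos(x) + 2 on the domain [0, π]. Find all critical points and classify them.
f'(x) = -2*sin(x) - 5*cos(x)

Solve f'(x) = 0 on [0, π]:
  f'(x) = 0 ⇔ -5*cos(x) = 2*sin(x) ⇔ tan(x) = -5/2, i.e. x = arctan(-5/2) + nπ; keep the solutions lying in [0, π].
  ⇒ x = pi - atan(5/2) ≈ 1.9513

f''(x) = 5*sin(x) - 2*cos(x)
Second-derivative test at each critical point:
  f''(1.9513) = 5.3852 > 0 → local minimum

Critical points: x = pi - atan(5/2) ≈ 1.9513 (local minimum)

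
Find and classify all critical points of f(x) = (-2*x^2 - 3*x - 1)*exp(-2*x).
f'(x) = (4*x^2 + 2*x - 1)*exp(-2*x)

Solve f'(x) = 0:
  f'(x) = (4*x^2 + 2*x - 1)·exp(-2*x) and exp(-2*x) > 0 for every x, so f'(x) = 0 ⇔ 4*x^2 + 2*x - 1 = 0.
  4*x^2 + 2*x - 1 = 0 has no rational roots; quadratic formula: x = (-2 ± √20)/8.
  ⇒ x = -sqrt(5)/4 - 1/4 ≈ -0.8090, -1/4 + sqrt(5)/4 ≈ 0.3090

f''(x) = 4*(-2*x^2 + x + 1)*exp(-2*x)
Second-derivative test at each critical point:
  f''(-0.8090) = -22.5537 < 0 → local maximum
  f''(0.3090) = 2.4105 > 0 → local minimum

Critical points: x = -sqrt(5)/4 - 1/4 ≈ -0.8090 (local maximum); x = -1/4 + sqrt(5)/4 ≈ 0.3090 (local minimum)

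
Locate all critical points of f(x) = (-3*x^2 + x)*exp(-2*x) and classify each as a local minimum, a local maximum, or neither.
f'(x) = (6*x^2 - 8*x + 1)*exp(-2*x)

Solve f'(x) = 0:
  f'(x) = (6*x^2 - 8*x + 1)·exp(-2*x) and exp(-2*x) > 0 for every x, so f'(x) = 0 ⇔ 6*x^2 - 8*x + 1 = 0.
  6*x^2 - 8*x + 1 = 0 has no rational roots; quadratic formula: x = (8 ± √40)/12.
  ⇒ x = 2/3 - sqrt(10)/6 ≈ 0.1396, sqrt(10)/6 + 2/3 ≈ 1.1937

f''(x) = 2*(-6*x^2 + 14*x - 5)*exp(-2*x)
Second-derivative test at each critical point:
  f''(0.1396) = -4.7836 < 0 → local maximum
  f''(1.1937) = 0.5810 > 0 → local minimum

Critical points: x = 2/3 - sqrt(10)/6 ≈ 0.1396 (local maximum); x = sqrt(10)/6 + 2/3 ≈ 1.1937 (local minimum)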